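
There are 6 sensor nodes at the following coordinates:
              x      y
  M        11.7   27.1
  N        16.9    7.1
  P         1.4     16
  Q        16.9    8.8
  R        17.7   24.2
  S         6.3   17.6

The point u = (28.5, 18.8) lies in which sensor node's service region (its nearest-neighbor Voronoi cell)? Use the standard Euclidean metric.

R

Squared Euclidean distances:
|uM|² = (28.5−11.7)² + (18.8−27.1)² = 282.24 + 68.89 = 351.13
|uN|² = (28.5−16.9)² + (18.8−7.1)² = 134.56 + 136.89 = 271.45
|uP|² = (28.5−1.4)² + (18.8−16)² = 734.41 + 7.84 = 742.25
|uQ|² = (28.5−16.9)² + (18.8−8.8)² = 134.56 + 100 = 234.56
|uR|² = (28.5−17.7)² + (18.8−24.2)² = 116.64 + 29.16 = 145.8
|uS|² = (28.5−6.3)² + (18.8−17.6)² = 492.84 + 1.44 = 494.28
Minimum is at R.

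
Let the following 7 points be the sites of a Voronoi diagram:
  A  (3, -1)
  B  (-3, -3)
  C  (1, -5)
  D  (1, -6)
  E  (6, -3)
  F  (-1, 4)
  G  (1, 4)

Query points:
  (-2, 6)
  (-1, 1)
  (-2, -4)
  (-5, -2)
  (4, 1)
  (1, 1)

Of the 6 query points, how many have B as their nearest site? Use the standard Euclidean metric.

2

(-2, 6) — d² to each: A:74, B:82, C:130, D:153, E:145, F:5, G:13 → nearest is F
(-1, 1) — d² to each: A:20, B:20, C:40, D:53, E:65, F:9, G:13 → nearest is F
(-2, -4) — d² to each: A:34, B:2, C:10, D:13, E:65, F:65, G:73 → nearest is B
(-5, -2) — d² to each: A:65, B:5, C:45, D:52, E:122, F:52, G:72 → nearest is B
(4, 1) — d² to each: A:5, B:65, C:45, D:58, E:20, F:34, G:18 → nearest is A
(1, 1) — d² to each: A:8, B:32, C:36, D:49, E:41, F:13, G:9 → nearest is A
2 of the 6 points have B as nearest.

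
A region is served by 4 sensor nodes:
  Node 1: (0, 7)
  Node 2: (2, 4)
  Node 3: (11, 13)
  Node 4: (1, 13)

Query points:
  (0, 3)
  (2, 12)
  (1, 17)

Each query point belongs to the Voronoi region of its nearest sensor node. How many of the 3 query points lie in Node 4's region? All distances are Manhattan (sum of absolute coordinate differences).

(0, 3) — d to each: Node 1:4, Node 2:3, Node 3:21, Node 4:11 → nearest is Node 2
(2, 12) — d to each: Node 1:7, Node 2:8, Node 3:10, Node 4:2 → nearest is Node 4
(1, 17) — d to each: Node 1:11, Node 2:14, Node 3:14, Node 4:4 → nearest is Node 4
2 of the 3 points have Node 4 as nearest.

2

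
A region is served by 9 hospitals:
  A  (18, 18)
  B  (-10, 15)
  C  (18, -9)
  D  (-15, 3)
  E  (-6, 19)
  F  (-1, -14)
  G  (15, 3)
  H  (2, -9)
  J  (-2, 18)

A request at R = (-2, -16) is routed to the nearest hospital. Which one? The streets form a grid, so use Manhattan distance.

F

d(R,A) = |-2−18| + |-16−18| = 20 + 34 = 54
d(R,B) = |-2−(-10)| + |-16−15| = 8 + 31 = 39
d(R,C) = |-2−18| + |-16−(-9)| = 20 + 7 = 27
d(R,D) = |-2−(-15)| + |-16−3| = 13 + 19 = 32
d(R,E) = |-2−(-6)| + |-16−19| = 4 + 35 = 39
d(R,F) = |-2−(-1)| + |-16−(-14)| = 1 + 2 = 3
d(R,G) = |-2−15| + |-16−3| = 17 + 19 = 36
d(R,H) = |-2−2| + |-16−(-9)| = 4 + 7 = 11
d(R,J) = |-2−(-2)| + |-16−18| = 0 + 34 = 34
Minimum is at F.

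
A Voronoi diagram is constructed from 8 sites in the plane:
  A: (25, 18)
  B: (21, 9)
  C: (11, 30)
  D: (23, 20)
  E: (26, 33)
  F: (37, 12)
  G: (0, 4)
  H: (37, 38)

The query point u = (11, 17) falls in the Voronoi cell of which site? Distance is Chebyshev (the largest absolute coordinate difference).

B

d(u,A) = max(14, 1) = 14
d(u,B) = max(10, 8) = 10
d(u,C) = max(0, 13) = 13
d(u,D) = max(12, 3) = 12
d(u,E) = max(15, 16) = 16
d(u,F) = max(26, 5) = 26
d(u,G) = max(11, 13) = 13
d(u,H) = max(26, 21) = 26
The smallest is to B, so u lies in the Voronoi region of B.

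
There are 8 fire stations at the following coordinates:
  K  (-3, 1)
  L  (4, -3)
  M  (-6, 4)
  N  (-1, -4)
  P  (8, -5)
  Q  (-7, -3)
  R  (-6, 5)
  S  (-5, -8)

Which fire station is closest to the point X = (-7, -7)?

Compare squared distances (the ordering matches that of the actual distances):
|XK|² = (-7−(-3))² + (-7−1)² = 16 + 64 = 80
|XL|² = (-7−4)² + (-7−(-3))² = 121 + 16 = 137
|XM|² = (-7−(-6))² + (-7−4)² = 1 + 121 = 122
|XN|² = (-7−(-1))² + (-7−(-4))² = 36 + 9 = 45
|XP|² = (-7−8)² + (-7−(-5))² = 225 + 4 = 229
|XQ|² = (-7−(-7))² + (-7−(-3))² = 0 + 16 = 16
|XR|² = (-7−(-6))² + (-7−5)² = 1 + 144 = 145
|XS|² = (-7−(-5))² + (-7−(-8))² = 4 + 1 = 5
Minimum is at S.

S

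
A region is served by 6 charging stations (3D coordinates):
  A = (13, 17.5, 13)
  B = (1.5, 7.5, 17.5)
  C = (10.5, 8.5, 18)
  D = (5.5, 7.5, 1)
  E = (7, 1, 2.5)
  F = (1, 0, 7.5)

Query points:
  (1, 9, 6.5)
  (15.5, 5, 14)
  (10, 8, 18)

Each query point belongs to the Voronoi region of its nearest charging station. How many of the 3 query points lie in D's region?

1

(1, 9, 6.5) — d² to each: A:258.5, B:123.5, C:222.75, D:52.75, E:116, F:82 → nearest is D
(15.5, 5, 14) — d² to each: A:163.5, B:214.5, C:53.25, D:275.25, E:220.5, F:277.5 → nearest is C
(10, 8, 18) — d² to each: A:124.25, B:72.75, C:0.5, D:309.5, E:298.25, F:255.25 → nearest is C
1 of the 3 points has D as nearest.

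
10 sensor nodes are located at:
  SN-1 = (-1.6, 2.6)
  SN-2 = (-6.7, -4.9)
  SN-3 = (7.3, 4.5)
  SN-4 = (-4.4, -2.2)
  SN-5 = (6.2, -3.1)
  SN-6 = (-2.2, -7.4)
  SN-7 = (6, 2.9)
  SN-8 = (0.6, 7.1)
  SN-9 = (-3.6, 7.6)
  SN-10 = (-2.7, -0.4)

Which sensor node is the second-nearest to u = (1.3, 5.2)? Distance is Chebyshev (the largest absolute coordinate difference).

SN-1

d(u, SN-1) = max(2.9, 2.6) = 2.9
d(u, SN-2) = max(8, 10.1) = 10.1
d(u, SN-3) = max(6, 0.7) = 6
d(u, SN-4) = max(5.7, 7.4) = 7.4
d(u, SN-5) = max(4.9, 8.3) = 8.3
d(u, SN-6) = max(3.5, 12.6) = 12.6
d(u, SN-7) = max(4.7, 2.3) = 4.7
d(u, SN-8) = max(0.7, 1.9) = 1.9
d(u, SN-9) = max(4.9, 2.4) = 4.9
d(u, SN-10) = max(4, 5.6) = 5.6
Sorted ascending: SN-8, SN-1, SN-7, … — the second-nearest is SN-1.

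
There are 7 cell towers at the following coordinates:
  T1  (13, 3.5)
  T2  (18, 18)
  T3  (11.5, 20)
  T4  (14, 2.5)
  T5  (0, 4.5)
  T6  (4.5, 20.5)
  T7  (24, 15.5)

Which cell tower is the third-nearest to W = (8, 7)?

Since √ is increasing, it suffices to compare squared distances:
|WT1|² = (8−13)² + (7−3.5)² = 25 + 12.25 = 37.25
|WT2|² = (8−18)² + (7−18)² = 100 + 121 = 221
|WT3|² = (8−11.5)² + (7−20)² = 12.25 + 169 = 181.25
|WT4|² = (8−14)² + (7−2.5)² = 36 + 20.25 = 56.25
|WT5|² = (8−0)² + (7−4.5)² = 64 + 6.25 = 70.25
|WT6|² = (8−4.5)² + (7−20.5)² = 12.25 + 182.25 = 194.5
|WT7|² = (8−24)² + (7−15.5)² = 256 + 72.25 = 328.25
Sorted ascending: T1, T4, T5, T3, … — the third-nearest is T5.

T5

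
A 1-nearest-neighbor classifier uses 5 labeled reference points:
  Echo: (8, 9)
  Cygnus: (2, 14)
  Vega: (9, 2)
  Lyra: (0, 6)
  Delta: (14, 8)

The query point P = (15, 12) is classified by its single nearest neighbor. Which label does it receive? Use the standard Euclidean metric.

Since √ is increasing, it suffices to compare squared distances:
d²(P, Echo) = (15−8)² + (12−9)² = 49 + 9 = 58
d²(P, Cygnus) = (15−2)² + (12−14)² = 169 + 4 = 173
d²(P, Vega) = (15−9)² + (12−2)² = 36 + 100 = 136
d²(P, Lyra) = (15−0)² + (12−6)² = 225 + 36 = 261
d²(P, Delta) = (15−14)² + (12−8)² = 1 + 16 = 17
Delta is nearest.

Delta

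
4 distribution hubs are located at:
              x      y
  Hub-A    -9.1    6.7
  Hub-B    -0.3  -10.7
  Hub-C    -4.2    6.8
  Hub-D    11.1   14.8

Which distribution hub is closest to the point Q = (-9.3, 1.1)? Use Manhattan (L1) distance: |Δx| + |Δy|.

d(Q, Hub-A) = |-9.3−(-9.1)| + |1.1−6.7| = 0.2 + 5.6 = 5.8
d(Q, Hub-B) = |-9.3−(-0.3)| + |1.1−(-10.7)| = 9 + 11.8 = 20.8
d(Q, Hub-C) = |-9.3−(-4.2)| + |1.1−6.8| = 5.1 + 5.7 = 10.8
d(Q, Hub-D) = |-9.3−11.1| + |1.1−14.8| = 20.4 + 13.7 = 34.1
Hub-A is nearest.

Hub-A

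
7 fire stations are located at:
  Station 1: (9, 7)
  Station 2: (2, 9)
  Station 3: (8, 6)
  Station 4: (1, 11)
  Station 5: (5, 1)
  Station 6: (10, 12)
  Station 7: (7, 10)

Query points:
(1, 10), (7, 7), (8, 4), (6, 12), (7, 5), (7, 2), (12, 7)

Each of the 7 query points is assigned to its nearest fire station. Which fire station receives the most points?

Station 3

(1, 10) — d² to each: Station 1:73, Station 2:2, Station 3:65, Station 4:1, Station 5:97, Station 6:85, Station 7:36 → nearest is Station 4
(7, 7) — d² to each: Station 1:4, Station 2:29, Station 3:2, Station 4:52, Station 5:40, Station 6:34, Station 7:9 → nearest is Station 3
(8, 4) — d² to each: Station 1:10, Station 2:61, Station 3:4, Station 4:98, Station 5:18, Station 6:68, Station 7:37 → nearest is Station 3
(6, 12) — d² to each: Station 1:34, Station 2:25, Station 3:40, Station 4:26, Station 5:122, Station 6:16, Station 7:5 → nearest is Station 7
(7, 5) — d² to each: Station 1:8, Station 2:41, Station 3:2, Station 4:72, Station 5:20, Station 6:58, Station 7:25 → nearest is Station 3
(7, 2) — d² to each: Station 1:29, Station 2:74, Station 3:17, Station 4:117, Station 5:5, Station 6:109, Station 7:64 → nearest is Station 5
(12, 7) — d² to each: Station 1:9, Station 2:104, Station 3:17, Station 4:137, Station 5:85, Station 6:29, Station 7:34 → nearest is Station 1
Tally — Station 1:1, Station 3:3, Station 4:1, Station 5:1, Station 7:1. Station 3 captures the most (3).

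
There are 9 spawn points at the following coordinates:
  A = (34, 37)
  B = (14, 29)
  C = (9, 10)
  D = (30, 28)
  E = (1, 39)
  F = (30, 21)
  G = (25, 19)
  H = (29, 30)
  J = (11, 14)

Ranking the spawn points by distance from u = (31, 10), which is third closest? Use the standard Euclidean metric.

Since √ is increasing, it suffices to compare squared distances:
|uA|² = (31−34)² + (10−37)² = 9 + 729 = 738
|uB|² = (31−14)² + (10−29)² = 289 + 361 = 650
|uC|² = (31−9)² + (10−10)² = 484 + 0 = 484
|uD|² = (31−30)² + (10−28)² = 1 + 324 = 325
|uE|² = (31−1)² + (10−39)² = 900 + 841 = 1741
|uF|² = (31−30)² + (10−21)² = 1 + 121 = 122
|uG|² = (31−25)² + (10−19)² = 36 + 81 = 117
|uH|² = (31−29)² + (10−30)² = 4 + 400 = 404
|uJ|² = (31−11)² + (10−14)² = 400 + 16 = 416
Sorted ascending: G, F, D, H, … — the third-nearest is D.

D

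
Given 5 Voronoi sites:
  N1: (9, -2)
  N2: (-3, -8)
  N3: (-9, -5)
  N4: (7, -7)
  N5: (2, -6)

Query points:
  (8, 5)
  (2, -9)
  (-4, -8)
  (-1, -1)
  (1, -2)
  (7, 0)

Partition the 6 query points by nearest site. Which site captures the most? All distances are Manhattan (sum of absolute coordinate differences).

(8, 5) — d to each: N1:8, N2:24, N3:27, N4:13, N5:17 → nearest is N1
(2, -9) — d to each: N1:14, N2:6, N3:15, N4:7, N5:3 → nearest is N5
(-4, -8) — d to each: N1:19, N2:1, N3:8, N4:12, N5:8 → nearest is N2
(-1, -1) — d to each: N1:11, N2:9, N3:12, N4:14, N5:8 → nearest is N5
(1, -2) — d to each: N1:8, N2:10, N3:13, N4:11, N5:5 → nearest is N5
(7, 0) — d to each: N1:4, N2:18, N3:21, N4:7, N5:11 → nearest is N1
Tally — N1:2, N2:1, N5:3. N5 captures the most (3).

N5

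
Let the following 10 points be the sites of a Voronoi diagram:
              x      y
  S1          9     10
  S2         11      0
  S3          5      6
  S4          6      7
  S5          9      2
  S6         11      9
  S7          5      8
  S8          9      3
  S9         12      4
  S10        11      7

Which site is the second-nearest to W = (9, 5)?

S10

Compare squared distances (the ordering matches that of the actual distances):
|WS1|² = 0 + 25 = 25
|WS2|² = 4 + 25 = 29
|WS3|² = 16 + 1 = 17
|WS4|² = 9 + 4 = 13
|WS5|² = 0 + 9 = 9
|WS6|² = 4 + 16 = 20
|WS7|² = 16 + 9 = 25
|WS8|² = 0 + 4 = 4
|WS9|² = 9 + 1 = 10
d²(W, S10) = 4 + 4 = 8
Sorted ascending: S8, S10, S5, … — the second-nearest is S10.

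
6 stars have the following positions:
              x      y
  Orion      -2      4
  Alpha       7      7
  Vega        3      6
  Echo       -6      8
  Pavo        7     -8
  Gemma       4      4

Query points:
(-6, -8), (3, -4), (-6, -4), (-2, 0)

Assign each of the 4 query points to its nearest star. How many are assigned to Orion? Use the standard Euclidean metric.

(-6, -8) — d² to each: Orion:160, Alpha:394, Vega:277, Echo:256, Pavo:169, Gemma:244 → nearest is Orion
(3, -4) — d² to each: Orion:89, Alpha:137, Vega:100, Echo:225, Pavo:32, Gemma:65 → nearest is Pavo
(-6, -4) — d² to each: Orion:80, Alpha:290, Vega:181, Echo:144, Pavo:185, Gemma:164 → nearest is Orion
(-2, 0) — d² to each: Orion:16, Alpha:130, Vega:61, Echo:80, Pavo:145, Gemma:52 → nearest is Orion
3 of the 4 points have Orion as nearest.

3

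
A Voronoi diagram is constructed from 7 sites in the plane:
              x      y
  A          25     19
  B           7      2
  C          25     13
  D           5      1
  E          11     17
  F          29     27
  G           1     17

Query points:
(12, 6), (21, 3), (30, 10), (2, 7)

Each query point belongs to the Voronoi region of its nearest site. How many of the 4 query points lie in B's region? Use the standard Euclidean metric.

(12, 6) — d² to each: A:338, B:41, C:218, D:74, E:122, F:730, G:242 → nearest is B
(21, 3) — d² to each: A:272, B:197, C:116, D:260, E:296, F:640, G:596 → nearest is C
(30, 10) — d² to each: A:106, B:593, C:34, D:706, E:410, F:290, G:890 → nearest is C
(2, 7) — d² to each: A:673, B:50, C:565, D:45, E:181, F:1129, G:101 → nearest is D
1 of the 4 points has B as nearest.

1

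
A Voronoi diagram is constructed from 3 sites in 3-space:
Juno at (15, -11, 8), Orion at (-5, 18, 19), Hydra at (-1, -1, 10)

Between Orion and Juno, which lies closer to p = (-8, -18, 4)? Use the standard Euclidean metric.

Juno

Compare squared distances:
d²(p, Orion) = (-8−(-5))² + (-18−18)² + (4−19)² = 9 + 1296 + 225 = 1530
d²(p, Juno) = (-8−15)² + (-18−(-11))² + (4−8)² = 529 + 49 + 16 = 594
1530 > 594, so Juno is closer.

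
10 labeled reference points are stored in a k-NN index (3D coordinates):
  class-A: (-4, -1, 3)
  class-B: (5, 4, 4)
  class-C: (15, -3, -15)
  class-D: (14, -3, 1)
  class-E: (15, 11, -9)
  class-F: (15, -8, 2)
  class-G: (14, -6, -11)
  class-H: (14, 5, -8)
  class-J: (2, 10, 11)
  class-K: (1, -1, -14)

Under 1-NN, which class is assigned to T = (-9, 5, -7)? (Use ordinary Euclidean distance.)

Since √ is increasing, it suffices to compare squared distances:
d²(T, class-A) = 25 + 36 + 100 = 161
d²(T, class-B) = 196 + 1 + 121 = 318
d²(T, class-C) = 576 + 64 + 64 = 704
d²(T, class-D) = 529 + 64 + 64 = 657
d²(T, class-E) = 576 + 36 + 4 = 616
d²(T, class-F) = 576 + 169 + 81 = 826
d²(T, class-G) = 529 + 121 + 16 = 666
d²(T, class-H) = 529 + 0 + 1 = 530
d²(T, class-J) = 121 + 25 + 324 = 470
d²(T, class-K) = 100 + 36 + 49 = 185
Minimum is at class-A.

class-A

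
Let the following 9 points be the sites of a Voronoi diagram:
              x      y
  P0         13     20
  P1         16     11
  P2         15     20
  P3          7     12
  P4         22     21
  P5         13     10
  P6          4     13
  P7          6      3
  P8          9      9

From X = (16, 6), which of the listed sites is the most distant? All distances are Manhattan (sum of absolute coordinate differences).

d(X,P0) = |16−13| + |6−20| = 3 + 14 = 17
d(X,P1) = |16−16| + |6−11| = 0 + 5 = 5
d(X,P2) = |16−15| + |6−20| = 1 + 14 = 15
d(X,P3) = |16−7| + |6−12| = 9 + 6 = 15
d(X,P4) = |16−22| + |6−21| = 6 + 15 = 21
d(X,P5) = |16−13| + |6−10| = 3 + 4 = 7
d(X,P6) = |16−4| + |6−13| = 12 + 7 = 19
d(X,P7) = |16−6| + |6−3| = 10 + 3 = 13
d(X,P8) = |16−9| + |6−9| = 7 + 3 = 10
The largest is to P4.

P4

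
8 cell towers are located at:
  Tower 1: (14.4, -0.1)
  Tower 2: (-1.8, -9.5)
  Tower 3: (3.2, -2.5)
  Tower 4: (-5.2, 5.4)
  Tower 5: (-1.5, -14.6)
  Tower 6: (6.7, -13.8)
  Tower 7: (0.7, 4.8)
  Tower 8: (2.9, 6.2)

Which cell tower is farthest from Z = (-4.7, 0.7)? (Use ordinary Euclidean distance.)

Compare squared distances (the ordering matches that of the actual distances):
d²(Z, Tower 1) = 364.81 + 0.64 = 365.45
d²(Z, Tower 2) = 8.41 + 104.04 = 112.45
d²(Z, Tower 3) = 62.41 + 10.24 = 72.65
d²(Z, Tower 4) = 0.25 + 22.09 = 22.34
d²(Z, Tower 5) = 10.24 + 234.09 = 244.33
d²(Z, Tower 6) = 129.96 + 210.25 = 340.21
d²(Z, Tower 7) = 29.16 + 16.81 = 45.97
d²(Z, Tower 8) = 57.76 + 30.25 = 88.01
The largest is to Tower 1.

Tower 1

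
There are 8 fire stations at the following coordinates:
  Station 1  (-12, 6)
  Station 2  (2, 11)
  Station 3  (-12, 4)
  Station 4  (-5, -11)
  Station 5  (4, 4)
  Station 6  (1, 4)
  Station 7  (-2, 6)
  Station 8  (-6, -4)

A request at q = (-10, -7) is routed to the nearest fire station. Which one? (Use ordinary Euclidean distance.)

Compare squared distances (the ordering matches that of the actual distances):
d²(q, Station 1) = (-10−(-12))² + (-7−6)² = 4 + 169 = 173
d²(q, Station 2) = (-10−2)² + (-7−11)² = 144 + 324 = 468
d²(q, Station 3) = (-10−(-12))² + (-7−4)² = 4 + 121 = 125
d²(q, Station 4) = (-10−(-5))² + (-7−(-11))² = 25 + 16 = 41
d²(q, Station 5) = (-10−4)² + (-7−4)² = 196 + 121 = 317
d²(q, Station 6) = (-10−1)² + (-7−4)² = 121 + 121 = 242
d²(q, Station 7) = (-10−(-2))² + (-7−6)² = 64 + 169 = 233
d²(q, Station 8) = (-10−(-6))² + (-7−(-4))² = 16 + 9 = 25
The smallest is to Station 8, so q lies in the Voronoi region of Station 8.

Station 8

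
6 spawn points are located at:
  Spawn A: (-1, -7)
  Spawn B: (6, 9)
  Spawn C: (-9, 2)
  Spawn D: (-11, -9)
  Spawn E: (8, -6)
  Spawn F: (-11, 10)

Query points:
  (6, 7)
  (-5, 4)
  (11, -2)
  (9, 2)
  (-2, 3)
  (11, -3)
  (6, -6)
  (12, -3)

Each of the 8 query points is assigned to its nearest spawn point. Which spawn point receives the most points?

(6, 7) — d² to each: Spawn A:245, Spawn B:4, Spawn C:250, Spawn D:545, Spawn E:173, Spawn F:298 → nearest is Spawn B
(-5, 4) — d² to each: Spawn A:137, Spawn B:146, Spawn C:20, Spawn D:205, Spawn E:269, Spawn F:72 → nearest is Spawn C
(11, -2) — d² to each: Spawn A:169, Spawn B:146, Spawn C:416, Spawn D:533, Spawn E:25, Spawn F:628 → nearest is Spawn E
(9, 2) — d² to each: Spawn A:181, Spawn B:58, Spawn C:324, Spawn D:521, Spawn E:65, Spawn F:464 → nearest is Spawn B
(-2, 3) — d² to each: Spawn A:101, Spawn B:100, Spawn C:50, Spawn D:225, Spawn E:181, Spawn F:130 → nearest is Spawn C
(11, -3) — d² to each: Spawn A:160, Spawn B:169, Spawn C:425, Spawn D:520, Spawn E:18, Spawn F:653 → nearest is Spawn E
(6, -6) — d² to each: Spawn A:50, Spawn B:225, Spawn C:289, Spawn D:298, Spawn E:4, Spawn F:545 → nearest is Spawn E
(12, -3) — d² to each: Spawn A:185, Spawn B:180, Spawn C:466, Spawn D:565, Spawn E:25, Spawn F:698 → nearest is Spawn E
Tally — Spawn B:2, Spawn C:2, Spawn E:4. Spawn E captures the most (4).

Spawn E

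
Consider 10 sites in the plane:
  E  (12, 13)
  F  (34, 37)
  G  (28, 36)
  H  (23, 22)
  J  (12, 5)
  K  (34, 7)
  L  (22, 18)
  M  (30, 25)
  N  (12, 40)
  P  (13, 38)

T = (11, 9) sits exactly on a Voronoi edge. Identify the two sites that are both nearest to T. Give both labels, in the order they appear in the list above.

Squared distances from T to each site:
|TE|² = (11−12)² + (9−13)² = 1 + 16 = 17
|TF|² = (11−34)² + (9−37)² = 529 + 784 = 1313
|TG|² = (11−28)² + (9−36)² = 289 + 729 = 1018
|TH|² = (11−23)² + (9−22)² = 144 + 169 = 313
|TJ|² = (11−12)² + (9−5)² = 1 + 16 = 17
|TK|² = (11−34)² + (9−7)² = 529 + 4 = 533
|TL|² = (11−22)² + (9−18)² = 121 + 81 = 202
|TM|² = (11−30)² + (9−25)² = 361 + 256 = 617
|TN|² = (11−12)² + (9−40)² = 1 + 961 = 962
|TP|² = (11−13)² + (9−38)² = 4 + 841 = 845
T is equidistant from E and J (both at squared distance 17), and every other site is strictly farther — so T lies on the E–J Voronoi edge.

E and J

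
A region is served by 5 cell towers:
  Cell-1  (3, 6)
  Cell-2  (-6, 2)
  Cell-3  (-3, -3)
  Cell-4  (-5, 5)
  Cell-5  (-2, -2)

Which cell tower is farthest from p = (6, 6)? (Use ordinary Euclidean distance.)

Cell-3

Compare squared distances (the ordering matches that of the actual distances):
d²(p, Cell-1) = (6−3)² + (6−6)² = 9 + 0 = 9
d²(p, Cell-2) = (6−(-6))² + (6−2)² = 144 + 16 = 160
d²(p, Cell-3) = (6−(-3))² + (6−(-3))² = 81 + 81 = 162
d²(p, Cell-4) = (6−(-5))² + (6−5)² = 121 + 1 = 122
d²(p, Cell-5) = (6−(-2))² + (6−(-2))² = 64 + 64 = 128
The largest is to Cell-3.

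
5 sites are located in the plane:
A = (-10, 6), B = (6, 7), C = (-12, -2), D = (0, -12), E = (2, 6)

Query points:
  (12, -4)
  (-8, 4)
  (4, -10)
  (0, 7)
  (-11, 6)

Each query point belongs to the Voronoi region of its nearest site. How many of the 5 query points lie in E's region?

1

(12, -4) — d² to each: A:584, B:157, C:580, D:208, E:200 → nearest is B
(-8, 4) — d² to each: A:8, B:205, C:52, D:320, E:104 → nearest is A
(4, -10) — d² to each: A:452, B:293, C:320, D:20, E:260 → nearest is D
(0, 7) — d² to each: A:101, B:36, C:225, D:361, E:5 → nearest is E
(-11, 6) — d² to each: A:1, B:290, C:65, D:445, E:169 → nearest is A
1 of the 5 points has E as nearest.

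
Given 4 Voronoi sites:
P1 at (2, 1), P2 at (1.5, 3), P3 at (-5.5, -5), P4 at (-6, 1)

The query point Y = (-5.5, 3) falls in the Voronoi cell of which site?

Squared Euclidean distances:
|YP1|² = (-5.5−2)² + (3−1)² = 56.25 + 4 = 60.25
|YP2|² = (-5.5−1.5)² + (3−3)² = 49 + 0 = 49
|YP3|² = (-5.5−(-5.5))² + (3−(-5))² = 0 + 64 = 64
|YP4|² = (-5.5−(-6))² + (3−1)² = 0.25 + 4 = 4.25
Minimum is at P4.

P4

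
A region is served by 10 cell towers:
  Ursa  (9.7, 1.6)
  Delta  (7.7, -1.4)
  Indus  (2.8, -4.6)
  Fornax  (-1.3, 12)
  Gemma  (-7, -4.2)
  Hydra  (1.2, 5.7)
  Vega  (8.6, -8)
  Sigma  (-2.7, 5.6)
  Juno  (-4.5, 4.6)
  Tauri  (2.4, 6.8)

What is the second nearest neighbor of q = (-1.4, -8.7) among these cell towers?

Squared Euclidean distances:
d²(q, Ursa) = 123.21 + 106.09 = 229.3
d²(q, Delta) = 82.81 + 53.29 = 136.1
d²(q, Indus) = 17.64 + 16.81 = 34.45
d²(q, Fornax) = 0.01 + 428.49 = 428.5
d²(q, Gemma) = 31.36 + 20.25 = 51.61
d²(q, Hydra) = 6.76 + 207.36 = 214.12
d²(q, Vega) = 100 + 0.49 = 100.49
d²(q, Sigma) = 1.69 + 204.49 = 206.18
d²(q, Juno) = 9.61 + 176.89 = 186.5
d²(q, Tauri) = 14.44 + 240.25 = 254.69
Sorted ascending: Indus, Gemma, Vega, … — the second-nearest is Gemma.

Gemma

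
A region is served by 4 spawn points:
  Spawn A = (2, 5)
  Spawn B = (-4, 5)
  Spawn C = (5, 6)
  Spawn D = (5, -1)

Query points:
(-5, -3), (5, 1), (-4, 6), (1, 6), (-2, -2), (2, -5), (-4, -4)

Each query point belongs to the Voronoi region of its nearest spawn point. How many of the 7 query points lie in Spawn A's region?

1

(-5, -3) — d² to each: Spawn A:113, Spawn B:65, Spawn C:181, Spawn D:104 → nearest is Spawn B
(5, 1) — d² to each: Spawn A:25, Spawn B:97, Spawn C:25, Spawn D:4 → nearest is Spawn D
(-4, 6) — d² to each: Spawn A:37, Spawn B:1, Spawn C:81, Spawn D:130 → nearest is Spawn B
(1, 6) — d² to each: Spawn A:2, Spawn B:26, Spawn C:16, Spawn D:65 → nearest is Spawn A
(-2, -2) — d² to each: Spawn A:65, Spawn B:53, Spawn C:113, Spawn D:50 → nearest is Spawn D
(2, -5) — d² to each: Spawn A:100, Spawn B:136, Spawn C:130, Spawn D:25 → nearest is Spawn D
(-4, -4) — d² to each: Spawn A:117, Spawn B:81, Spawn C:181, Spawn D:90 → nearest is Spawn B
1 of the 7 points has Spawn A as nearest.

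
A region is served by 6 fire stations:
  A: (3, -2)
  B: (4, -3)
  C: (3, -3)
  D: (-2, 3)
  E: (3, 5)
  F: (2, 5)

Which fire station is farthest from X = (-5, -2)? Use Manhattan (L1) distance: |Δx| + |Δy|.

d(X,A) = |-5−3| + |-2−(-2)| = 8 + 0 = 8
d(X,B) = |-5−4| + |-2−(-3)| = 9 + 1 = 10
d(X,C) = |-5−3| + |-2−(-3)| = 8 + 1 = 9
d(X,D) = |-5−(-2)| + |-2−3| = 3 + 5 = 8
d(X,E) = |-5−3| + |-2−5| = 8 + 7 = 15
d(X,F) = |-5−2| + |-2−5| = 7 + 7 = 14
The largest is to E.

E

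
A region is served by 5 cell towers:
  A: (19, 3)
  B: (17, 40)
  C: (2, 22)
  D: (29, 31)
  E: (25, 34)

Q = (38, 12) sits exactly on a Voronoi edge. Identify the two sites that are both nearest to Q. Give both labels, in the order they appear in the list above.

A and D

Squared distances from Q to each site:
|QA|² = (38−19)² + (12−3)² = 361 + 81 = 442
|QB|² = (38−17)² + (12−40)² = 441 + 784 = 1225
|QC|² = (38−2)² + (12−22)² = 1296 + 100 = 1396
|QD|² = (38−29)² + (12−31)² = 81 + 361 = 442
|QE|² = (38−25)² + (12−34)² = 169 + 484 = 653
Q is equidistant from A and D (both at squared distance 442), and every other site is strictly farther — so Q lies on the A–D Voronoi edge.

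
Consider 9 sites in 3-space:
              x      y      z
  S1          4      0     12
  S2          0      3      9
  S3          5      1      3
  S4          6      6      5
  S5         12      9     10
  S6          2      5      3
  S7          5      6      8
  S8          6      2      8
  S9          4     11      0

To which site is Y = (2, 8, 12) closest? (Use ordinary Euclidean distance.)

S7

Compare squared distances (the ordering matches that of the actual distances):
|YS1|² = (2−4)² + (8−0)² + (12−12)² = 4 + 64 + 0 = 68
|YS2|² = (2−0)² + (8−3)² + (12−9)² = 4 + 25 + 9 = 38
|YS3|² = (2−5)² + (8−1)² + (12−3)² = 9 + 49 + 81 = 139
|YS4|² = (2−6)² + (8−6)² + (12−5)² = 16 + 4 + 49 = 69
|YS5|² = (2−12)² + (8−9)² + (12−10)² = 100 + 1 + 4 = 105
|YS6|² = (2−2)² + (8−5)² + (12−3)² = 0 + 9 + 81 = 90
|YS7|² = (2−5)² + (8−6)² + (12−8)² = 9 + 4 + 16 = 29
|YS8|² = (2−6)² + (8−2)² + (12−8)² = 16 + 36 + 16 = 68
|YS9|² = (2−4)² + (8−11)² + (12−0)² = 4 + 9 + 144 = 157
S7 is nearest.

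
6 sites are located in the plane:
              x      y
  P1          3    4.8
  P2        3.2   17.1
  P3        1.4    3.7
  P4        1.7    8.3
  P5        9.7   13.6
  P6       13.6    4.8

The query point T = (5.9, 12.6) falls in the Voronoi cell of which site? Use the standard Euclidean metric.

P5

Compare squared distances (the ordering matches that of the actual distances):
|TP1|² = (5.9−3)² + (12.6−4.8)² = 8.41 + 60.84 = 69.25
|TP2|² = (5.9−3.2)² + (12.6−17.1)² = 7.29 + 20.25 = 27.54
|TP3|² = (5.9−1.4)² + (12.6−3.7)² = 20.25 + 79.21 = 99.46
|TP4|² = (5.9−1.7)² + (12.6−8.3)² = 17.64 + 18.49 = 36.13
|TP5|² = (5.9−9.7)² + (12.6−13.6)² = 14.44 + 1 = 15.44
|TP6|² = (5.9−13.6)² + (12.6−4.8)² = 59.29 + 60.84 = 120.13
Minimum is at P5.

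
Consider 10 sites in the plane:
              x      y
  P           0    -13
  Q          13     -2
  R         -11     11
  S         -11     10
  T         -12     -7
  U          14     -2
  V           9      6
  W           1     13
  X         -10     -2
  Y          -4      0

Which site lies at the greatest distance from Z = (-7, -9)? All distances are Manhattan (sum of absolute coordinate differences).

V

d(Z,P) = 7 + 4 = 11
d(Z,Q) = 20 + 7 = 27
d(Z,R) = 4 + 20 = 24
d(Z,S) = 4 + 19 = 23
d(Z,T) = 5 + 2 = 7
d(Z,U) = 21 + 7 = 28
d(Z,V) = 16 + 15 = 31
d(Z,W) = 8 + 22 = 30
d(Z,X) = 3 + 7 = 10
d(Z,Y) = 3 + 9 = 12
The largest is to V.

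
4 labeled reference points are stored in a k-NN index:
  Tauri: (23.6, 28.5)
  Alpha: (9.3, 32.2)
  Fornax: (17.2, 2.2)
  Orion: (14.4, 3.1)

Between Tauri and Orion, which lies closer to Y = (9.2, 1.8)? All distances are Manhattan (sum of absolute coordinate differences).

Orion

d(Y, Tauri) = |9.2−23.6| + |1.8−28.5| = 14.4 + 26.7 = 41.1
d(Y, Orion) = |9.2−14.4| + |1.8−3.1| = 5.2 + 1.3 = 6.5
41.1 > 6.5, so Orion is closer.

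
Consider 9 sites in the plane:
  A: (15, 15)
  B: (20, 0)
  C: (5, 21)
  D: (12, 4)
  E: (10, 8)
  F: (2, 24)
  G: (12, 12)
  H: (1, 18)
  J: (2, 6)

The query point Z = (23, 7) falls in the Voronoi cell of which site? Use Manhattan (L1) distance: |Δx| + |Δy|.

B

d(Z,A) = 8 + 8 = 16
d(Z,B) = 3 + 7 = 10
d(Z,C) = 18 + 14 = 32
d(Z,D) = 11 + 3 = 14
d(Z,E) = 13 + 1 = 14
d(Z,F) = 21 + 17 = 38
d(Z,G) = 11 + 5 = 16
d(Z,H) = 22 + 11 = 33
d(Z,J) = 21 + 1 = 22
The smallest is to B, so Z lies in the Voronoi region of B.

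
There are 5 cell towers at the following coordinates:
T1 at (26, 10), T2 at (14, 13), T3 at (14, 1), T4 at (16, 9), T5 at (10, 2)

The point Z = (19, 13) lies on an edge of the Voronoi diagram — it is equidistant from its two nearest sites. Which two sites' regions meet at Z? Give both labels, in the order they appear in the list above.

T2 and T4

Squared distances from Z to each site:
|ZT1|² = 49 + 9 = 58
|ZT2|² = 25 + 0 = 25
|ZT3|² = 25 + 144 = 169
|ZT4|² = 9 + 16 = 25
|ZT5|² = 81 + 121 = 202
Z is equidistant from T2 and T4 (both at squared distance 25), and every other site is strictly farther — so Z lies on the T2–T4 Voronoi edge.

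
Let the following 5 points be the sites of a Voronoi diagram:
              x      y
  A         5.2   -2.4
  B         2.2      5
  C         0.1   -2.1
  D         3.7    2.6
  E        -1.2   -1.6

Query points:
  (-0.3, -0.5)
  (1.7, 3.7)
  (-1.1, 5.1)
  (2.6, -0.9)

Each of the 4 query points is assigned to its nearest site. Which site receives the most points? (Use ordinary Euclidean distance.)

(-0.3, -0.5) — d² to each: A:33.86, B:36.5, C:2.72, D:25.61, E:2.02 → nearest is E
(1.7, 3.7) — d² to each: A:49.46, B:1.94, C:36.2, D:5.21, E:36.5 → nearest is B
(-1.1, 5.1) — d² to each: A:95.94, B:10.9, C:53.28, D:29.29, E:44.9 → nearest is B
(2.6, -0.9) — d² to each: A:9.01, B:34.97, C:7.69, D:13.46, E:14.93 → nearest is C
Tally — B:2, C:1, E:1. B captures the most (2).

B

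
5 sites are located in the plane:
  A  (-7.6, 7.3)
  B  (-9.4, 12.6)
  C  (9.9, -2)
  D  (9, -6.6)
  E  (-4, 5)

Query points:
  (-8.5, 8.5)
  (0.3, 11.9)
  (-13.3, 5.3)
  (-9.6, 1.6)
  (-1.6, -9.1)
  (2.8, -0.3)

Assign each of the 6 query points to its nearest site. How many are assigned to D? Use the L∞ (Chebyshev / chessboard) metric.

2

(-8.5, 8.5) — d to each: A:1.2, B:4.1, C:18.4, D:17.5, E:4.5 → nearest is A
(0.3, 11.9) — d to each: A:7.9, B:9.7, C:13.9, D:18.5, E:6.9 → nearest is E
(-13.3, 5.3) — d to each: A:5.7, B:7.3, C:23.2, D:22.3, E:9.3 → nearest is A
(-9.6, 1.6) — d to each: A:5.7, B:11, C:19.5, D:18.6, E:5.6 → nearest is E
(-1.6, -9.1) — d to each: A:16.4, B:21.7, C:11.5, D:10.6, E:14.1 → nearest is D
(2.8, -0.3) — d to each: A:10.4, B:12.9, C:7.1, D:6.3, E:6.8 → nearest is D
2 of the 6 points have D as nearest.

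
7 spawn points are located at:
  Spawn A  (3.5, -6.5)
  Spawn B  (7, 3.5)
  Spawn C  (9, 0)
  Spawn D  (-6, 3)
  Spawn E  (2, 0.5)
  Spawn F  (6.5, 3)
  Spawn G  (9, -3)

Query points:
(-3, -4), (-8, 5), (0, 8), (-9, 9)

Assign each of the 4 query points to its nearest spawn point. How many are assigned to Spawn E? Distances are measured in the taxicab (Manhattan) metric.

(-3, -4) — d to each: Spawn A:9, Spawn B:17.5, Spawn C:16, Spawn D:10, Spawn E:9.5, Spawn F:16.5, Spawn G:13 → nearest is Spawn A
(-8, 5) — d to each: Spawn A:23, Spawn B:16.5, Spawn C:22, Spawn D:4, Spawn E:14.5, Spawn F:16.5, Spawn G:25 → nearest is Spawn D
(0, 8) — d to each: Spawn A:18, Spawn B:11.5, Spawn C:17, Spawn D:11, Spawn E:9.5, Spawn F:11.5, Spawn G:20 → nearest is Spawn E
(-9, 9) — d to each: Spawn A:28, Spawn B:21.5, Spawn C:27, Spawn D:9, Spawn E:19.5, Spawn F:21.5, Spawn G:30 → nearest is Spawn D
1 of the 4 points has Spawn E as nearest.

1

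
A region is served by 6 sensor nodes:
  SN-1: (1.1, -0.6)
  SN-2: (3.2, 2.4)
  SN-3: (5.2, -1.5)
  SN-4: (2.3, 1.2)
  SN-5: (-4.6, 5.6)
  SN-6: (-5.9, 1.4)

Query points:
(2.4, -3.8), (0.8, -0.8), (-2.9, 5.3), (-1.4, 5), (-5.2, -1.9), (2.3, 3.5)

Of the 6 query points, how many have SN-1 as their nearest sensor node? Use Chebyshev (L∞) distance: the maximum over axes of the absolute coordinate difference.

(2.4, -3.8) — d to each: SN-1:3.2, SN-2:6.2, SN-3:2.8, SN-4:5, SN-5:9.4, SN-6:8.3 → nearest is SN-3
(0.8, -0.8) — d to each: SN-1:0.3, SN-2:3.2, SN-3:4.4, SN-4:2, SN-5:6.4, SN-6:6.7 → nearest is SN-1
(-2.9, 5.3) — d to each: SN-1:5.9, SN-2:6.1, SN-3:8.1, SN-4:5.2, SN-5:1.7, SN-6:3.9 → nearest is SN-5
(-1.4, 5) — d to each: SN-1:5.6, SN-2:4.6, SN-3:6.6, SN-4:3.8, SN-5:3.2, SN-6:4.5 → nearest is SN-5
(-5.2, -1.9) — d to each: SN-1:6.3, SN-2:8.4, SN-3:10.4, SN-4:7.5, SN-5:7.5, SN-6:3.3 → nearest is SN-6
(2.3, 3.5) — d to each: SN-1:4.1, SN-2:1.1, SN-3:5, SN-4:2.3, SN-5:6.9, SN-6:8.2 → nearest is SN-2
1 of the 6 points has SN-1 as nearest.

1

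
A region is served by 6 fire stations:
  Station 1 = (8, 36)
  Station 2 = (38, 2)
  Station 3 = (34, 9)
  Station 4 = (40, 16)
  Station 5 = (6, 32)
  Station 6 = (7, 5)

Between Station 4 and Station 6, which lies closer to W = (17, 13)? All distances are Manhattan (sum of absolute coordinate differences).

d(W, Station 4) = |17−40| + |13−16| = 23 + 3 = 26
d(W, Station 6) = |17−7| + |13−5| = 10 + 8 = 18
26 > 18, so Station 6 is closer.

Station 6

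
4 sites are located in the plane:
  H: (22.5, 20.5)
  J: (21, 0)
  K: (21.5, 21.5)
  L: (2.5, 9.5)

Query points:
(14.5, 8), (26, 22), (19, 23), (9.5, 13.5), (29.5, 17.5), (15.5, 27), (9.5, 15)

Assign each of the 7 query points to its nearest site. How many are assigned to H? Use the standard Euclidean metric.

(14.5, 8) — d² to each: H:220.25, J:106.25, K:231.25, L:146.25 → nearest is J
(26, 22) — d² to each: H:14.5, J:509, K:20.5, L:708.5 → nearest is H
(19, 23) — d² to each: H:18.5, J:533, K:8.5, L:454.5 → nearest is K
(9.5, 13.5) — d² to each: H:218, J:314.5, K:208, L:65 → nearest is L
(29.5, 17.5) — d² to each: H:58, J:378.5, K:80, L:793 → nearest is H
(15.5, 27) — d² to each: H:91.25, J:759.25, K:66.25, L:475.25 → nearest is K
(9.5, 15) — d² to each: H:199.25, J:357.25, K:186.25, L:79.25 → nearest is L
2 of the 7 points have H as nearest.

2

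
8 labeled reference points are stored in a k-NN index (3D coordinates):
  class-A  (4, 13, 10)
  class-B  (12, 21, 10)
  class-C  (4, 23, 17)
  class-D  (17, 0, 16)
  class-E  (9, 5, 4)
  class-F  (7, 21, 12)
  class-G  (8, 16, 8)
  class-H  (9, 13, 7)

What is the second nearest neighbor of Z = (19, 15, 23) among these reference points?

Compare squared distances (the ordering matches that of the actual distances):
d²(Z, class-A) = (19−4)² + (15−13)² + (23−10)² = 225 + 4 + 169 = 398
d²(Z, class-B) = (19−12)² + (15−21)² + (23−10)² = 49 + 36 + 169 = 254
d²(Z, class-C) = (19−4)² + (15−23)² + (23−17)² = 225 + 64 + 36 = 325
d²(Z, class-D) = (19−17)² + (15−0)² + (23−16)² = 4 + 225 + 49 = 278
d²(Z, class-E) = (19−9)² + (15−5)² + (23−4)² = 100 + 100 + 361 = 561
d²(Z, class-F) = (19−7)² + (15−21)² + (23−12)² = 144 + 36 + 121 = 301
d²(Z, class-G) = (19−8)² + (15−16)² + (23−8)² = 121 + 1 + 225 = 347
d²(Z, class-H) = (19−9)² + (15−13)² + (23−7)² = 100 + 4 + 256 = 360
Sorted ascending: class-B, class-D, class-F, … — the second-nearest is class-D.

class-D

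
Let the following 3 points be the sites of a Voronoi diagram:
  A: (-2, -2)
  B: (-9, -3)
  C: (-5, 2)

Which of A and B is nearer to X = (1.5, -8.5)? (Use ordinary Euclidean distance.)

Compare squared distances:
|XA|² = (1.5−(-2))² + (-8.5−(-2))² = 12.25 + 42.25 = 54.5
|XB|² = (1.5−(-9))² + (-8.5−(-3))² = 110.25 + 30.25 = 140.5
54.5 < 140.5, so A is closer.

A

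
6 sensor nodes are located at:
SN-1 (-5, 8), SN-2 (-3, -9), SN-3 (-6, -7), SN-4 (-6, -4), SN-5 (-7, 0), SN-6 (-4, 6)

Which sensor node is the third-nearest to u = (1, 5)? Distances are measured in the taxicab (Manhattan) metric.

SN-5

d(u, SN-1) = |1−(-5)| + |5−8| = 6 + 3 = 9
d(u, SN-2) = |1−(-3)| + |5−(-9)| = 4 + 14 = 18
d(u, SN-3) = |1−(-6)| + |5−(-7)| = 7 + 12 = 19
d(u, SN-4) = |1−(-6)| + |5−(-4)| = 7 + 9 = 16
d(u, SN-5) = |1−(-7)| + |5−0| = 8 + 5 = 13
d(u, SN-6) = |1−(-4)| + |5−6| = 5 + 1 = 6
Sorted ascending: SN-6, SN-1, SN-5, SN-4, … — the third-nearest is SN-5.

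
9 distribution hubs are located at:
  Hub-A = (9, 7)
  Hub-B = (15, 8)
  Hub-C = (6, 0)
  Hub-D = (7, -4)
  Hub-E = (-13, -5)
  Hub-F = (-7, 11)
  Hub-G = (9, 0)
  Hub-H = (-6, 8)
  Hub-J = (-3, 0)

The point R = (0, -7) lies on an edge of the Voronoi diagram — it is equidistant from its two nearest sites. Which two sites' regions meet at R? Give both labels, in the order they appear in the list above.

Hub-D and Hub-J

Squared distances from R to each site:
d²(R, Hub-A) = (0−9)² + (-7−7)² = 81 + 196 = 277
d²(R, Hub-B) = (0−15)² + (-7−8)² = 225 + 225 = 450
d²(R, Hub-C) = (0−6)² + (-7−0)² = 36 + 49 = 85
d²(R, Hub-D) = (0−7)² + (-7−(-4))² = 49 + 9 = 58
d²(R, Hub-E) = (0−(-13))² + (-7−(-5))² = 169 + 4 = 173
d²(R, Hub-F) = (0−(-7))² + (-7−11)² = 49 + 324 = 373
d²(R, Hub-G) = (0−9)² + (-7−0)² = 81 + 49 = 130
d²(R, Hub-H) = (0−(-6))² + (-7−8)² = 36 + 225 = 261
d²(R, Hub-J) = (0−(-3))² + (-7−0)² = 9 + 49 = 58
R is equidistant from Hub-D and Hub-J (both at squared distance 58), and every other site is strictly farther — so R lies on the Hub-D–Hub-J Voronoi edge.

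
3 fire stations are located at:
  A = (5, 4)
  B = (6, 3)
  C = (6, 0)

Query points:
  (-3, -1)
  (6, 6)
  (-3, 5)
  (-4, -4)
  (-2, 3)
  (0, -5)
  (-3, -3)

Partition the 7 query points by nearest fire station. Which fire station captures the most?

C

(-3, -1) — d² to each: A:89, B:97, C:82 → nearest is C
(6, 6) — d² to each: A:5, B:9, C:36 → nearest is A
(-3, 5) — d² to each: A:65, B:85, C:106 → nearest is A
(-4, -4) — d² to each: A:145, B:149, C:116 → nearest is C
(-2, 3) — d² to each: A:50, B:64, C:73 → nearest is A
(0, -5) — d² to each: A:106, B:100, C:61 → nearest is C
(-3, -3) — d² to each: A:113, B:117, C:90 → nearest is C
Tally — A:3, C:4. C captures the most (4).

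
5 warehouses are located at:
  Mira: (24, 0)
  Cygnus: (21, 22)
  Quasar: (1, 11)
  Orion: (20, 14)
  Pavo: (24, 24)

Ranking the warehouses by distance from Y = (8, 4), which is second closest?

Compare squared distances (the ordering matches that of the actual distances):
d²(Y, Mira) = (8−24)² + (4−0)² = 256 + 16 = 272
d²(Y, Cygnus) = (8−21)² + (4−22)² = 169 + 324 = 493
d²(Y, Quasar) = (8−1)² + (4−11)² = 49 + 49 = 98
d²(Y, Orion) = (8−20)² + (4−14)² = 144 + 100 = 244
d²(Y, Pavo) = (8−24)² + (4−24)² = 256 + 400 = 656
Sorted ascending: Quasar, Orion, Mira, … — the second-nearest is Orion.

Orion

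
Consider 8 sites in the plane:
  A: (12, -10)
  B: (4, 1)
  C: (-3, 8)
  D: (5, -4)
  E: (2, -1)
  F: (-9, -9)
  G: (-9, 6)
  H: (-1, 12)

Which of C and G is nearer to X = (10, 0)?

Compare squared distances:
|XC|² = (10−(-3))² + (0−8)² = 169 + 64 = 233
|XG|² = (10−(-9))² + (0−6)² = 361 + 36 = 397
233 < 397, so C is closer.

C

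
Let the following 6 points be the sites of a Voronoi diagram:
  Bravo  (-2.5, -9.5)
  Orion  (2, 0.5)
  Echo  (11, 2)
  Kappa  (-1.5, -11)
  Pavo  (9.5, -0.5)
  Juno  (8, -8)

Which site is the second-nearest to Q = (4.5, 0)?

Since √ is increasing, it suffices to compare squared distances:
d²(Q, Bravo) = (4.5−(-2.5))² + (0−(-9.5))² = 49 + 90.25 = 139.25
d²(Q, Orion) = (4.5−2)² + (0−0.5)² = 6.25 + 0.25 = 6.5
d²(Q, Echo) = (4.5−11)² + (0−2)² = 42.25 + 4 = 46.25
d²(Q, Kappa) = (4.5−(-1.5))² + (0−(-11))² = 36 + 121 = 157
d²(Q, Pavo) = (4.5−9.5)² + (0−(-0.5))² = 25 + 0.25 = 25.25
d²(Q, Juno) = (4.5−8)² + (0−(-8))² = 12.25 + 64 = 76.25
Sorted ascending: Orion, Pavo, Echo, … — the second-nearest is Pavo.

Pavo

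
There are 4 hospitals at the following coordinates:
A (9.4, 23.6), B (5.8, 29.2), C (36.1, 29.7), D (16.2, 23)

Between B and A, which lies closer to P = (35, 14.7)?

Compare squared distances:
|PB|² = (35−5.8)² + (14.7−29.2)² = 852.64 + 210.25 = 1062.89
|PA|² = (35−9.4)² + (14.7−23.6)² = 655.36 + 79.21 = 734.57
1062.89 > 734.57, so A is closer.

A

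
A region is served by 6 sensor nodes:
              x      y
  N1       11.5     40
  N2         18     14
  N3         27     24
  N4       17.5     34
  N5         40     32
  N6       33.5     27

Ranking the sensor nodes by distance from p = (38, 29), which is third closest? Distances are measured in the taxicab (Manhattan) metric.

N3

d(p,N1) = |38−11.5| + |29−40| = 26.5 + 11 = 37.5
d(p,N2) = |38−18| + |29−14| = 20 + 15 = 35
d(p,N3) = |38−27| + |29−24| = 11 + 5 = 16
d(p,N4) = |38−17.5| + |29−34| = 20.5 + 5 = 25.5
d(p,N5) = |38−40| + |29−32| = 2 + 3 = 5
d(p,N6) = |38−33.5| + |29−27| = 4.5 + 2 = 6.5
Sorted ascending: N5, N6, N3, N4, … — the third-nearest is N3.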